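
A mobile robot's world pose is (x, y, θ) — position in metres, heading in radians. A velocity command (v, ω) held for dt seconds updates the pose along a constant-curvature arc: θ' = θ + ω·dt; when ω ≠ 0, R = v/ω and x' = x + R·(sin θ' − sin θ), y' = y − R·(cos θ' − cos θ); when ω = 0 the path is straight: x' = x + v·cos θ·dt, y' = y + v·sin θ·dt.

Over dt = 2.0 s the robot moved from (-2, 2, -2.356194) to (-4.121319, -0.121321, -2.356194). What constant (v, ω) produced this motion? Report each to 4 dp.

Δθ = -2.356194 − -2.356194 = 0.000000
ω = Δθ/dt = 0.000000/2.0 = 0.0000
ω = 0 → v = (Δx·cos θ + Δy·sin θ)/dt = 1.5000

v = 1.5000, ω = 0.0000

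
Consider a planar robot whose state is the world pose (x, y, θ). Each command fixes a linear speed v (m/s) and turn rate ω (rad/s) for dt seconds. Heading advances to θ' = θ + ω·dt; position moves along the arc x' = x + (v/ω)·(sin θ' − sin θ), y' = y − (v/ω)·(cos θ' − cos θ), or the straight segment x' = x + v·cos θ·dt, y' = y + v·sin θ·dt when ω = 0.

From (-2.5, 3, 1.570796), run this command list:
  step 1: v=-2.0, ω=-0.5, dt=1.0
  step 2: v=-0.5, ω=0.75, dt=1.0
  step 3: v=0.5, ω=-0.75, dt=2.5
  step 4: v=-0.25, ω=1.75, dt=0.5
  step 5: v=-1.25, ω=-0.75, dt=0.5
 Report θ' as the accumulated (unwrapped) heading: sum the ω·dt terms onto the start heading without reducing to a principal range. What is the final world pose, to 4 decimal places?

step 1: θ'=1.0708 (R=4.0000) → pose (-2.9897, 1.0823, 1.0708)
step 2: θ'=1.8208 (R=-0.6667) → pose (-3.0506, 0.5977, 1.8208)
step 3: θ'=-0.0542 (R=-0.6667) → pose (-2.3685, 1.4284, -0.0542)
step 4: θ'=0.8208 (R=-0.1429) → pose (-2.4808, 1.3831, 0.8208)
step 5: θ'=0.4458 (R=1.6667) → pose (-2.9816, 1.0154, 0.4458)

(-2.9816, 1.0154, 0.4458)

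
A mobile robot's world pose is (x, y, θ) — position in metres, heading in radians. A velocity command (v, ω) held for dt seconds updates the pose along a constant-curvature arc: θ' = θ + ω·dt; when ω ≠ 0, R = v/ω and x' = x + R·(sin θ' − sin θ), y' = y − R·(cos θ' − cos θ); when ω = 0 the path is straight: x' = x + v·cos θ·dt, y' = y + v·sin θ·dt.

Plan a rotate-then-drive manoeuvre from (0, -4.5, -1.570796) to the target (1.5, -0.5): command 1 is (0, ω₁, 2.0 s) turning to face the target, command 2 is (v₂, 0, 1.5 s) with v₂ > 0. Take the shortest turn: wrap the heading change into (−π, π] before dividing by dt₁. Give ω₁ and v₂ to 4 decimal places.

heading to target = atan2(-0.5−-4.5, 1.5−0) = 1.2120
Δθ = wrap(1.2120 − -1.5708) = 2.7828; ω₁ = Δθ/dt₁ = 1.3914
distance = √((1.5−0)² + (-0.5−-4.5)²) = 4.2720; v₂ = distance/dt₂ = 2.8480

ω₁ = 1.3914, v₂ = 2.8480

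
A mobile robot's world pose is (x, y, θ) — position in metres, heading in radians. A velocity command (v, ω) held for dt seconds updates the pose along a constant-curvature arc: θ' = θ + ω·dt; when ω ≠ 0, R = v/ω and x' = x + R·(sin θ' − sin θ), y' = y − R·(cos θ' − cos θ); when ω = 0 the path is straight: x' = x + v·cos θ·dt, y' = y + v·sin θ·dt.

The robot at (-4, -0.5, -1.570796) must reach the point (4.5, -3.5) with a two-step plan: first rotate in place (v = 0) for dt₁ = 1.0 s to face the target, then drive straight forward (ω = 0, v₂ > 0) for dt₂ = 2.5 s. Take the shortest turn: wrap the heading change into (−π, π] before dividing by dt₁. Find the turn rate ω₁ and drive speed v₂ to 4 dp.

heading to target = atan2(-3.5−-0.5, 4.5−-4) = -0.3393
Δθ = wrap(-0.3393 − -1.5708) = 1.2315; ω₁ = Δθ/dt₁ = 1.2315
distance = √((4.5−-4)² + (-3.5−-0.5)²) = 9.0139; v₂ = distance/dt₂ = 3.6056

ω₁ = 1.2315, v₂ = 3.6056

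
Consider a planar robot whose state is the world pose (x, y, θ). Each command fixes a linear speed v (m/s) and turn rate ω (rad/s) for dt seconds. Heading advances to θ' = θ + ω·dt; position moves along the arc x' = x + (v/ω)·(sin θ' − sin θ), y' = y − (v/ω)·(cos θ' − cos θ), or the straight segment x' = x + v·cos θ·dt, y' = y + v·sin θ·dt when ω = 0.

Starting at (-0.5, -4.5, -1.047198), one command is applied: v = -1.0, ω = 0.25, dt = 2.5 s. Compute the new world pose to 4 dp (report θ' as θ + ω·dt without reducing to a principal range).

(-2.3250, -2.8512, -0.4222)

θ' = -1.0472 + 0.25·2.5 = -0.4222
R = v/ω = -1.0/0.25 = -4.0000
x' = -0.5 + -4.0000·(sin -0.4222 − sin -1.0472) = -2.3250
y' = -4.5 − -4.0000·(cos -0.4222 − cos -1.0472) = -2.8512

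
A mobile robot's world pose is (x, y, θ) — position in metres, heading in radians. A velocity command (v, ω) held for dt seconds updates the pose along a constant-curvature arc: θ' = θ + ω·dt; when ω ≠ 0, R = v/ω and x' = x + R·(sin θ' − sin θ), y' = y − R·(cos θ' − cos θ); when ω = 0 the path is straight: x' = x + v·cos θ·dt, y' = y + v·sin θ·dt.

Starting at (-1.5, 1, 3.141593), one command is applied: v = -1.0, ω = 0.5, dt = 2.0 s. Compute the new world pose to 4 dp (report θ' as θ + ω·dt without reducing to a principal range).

θ' = 3.1416 + 0.5·2.0 = 4.1416
R = v/ω = -1.0/0.5 = -2.0000
x' = -1.5 + -2.0000·(sin 4.1416 − sin 3.1416) = 0.1829
y' = 1 − -2.0000·(cos 4.1416 − cos 3.1416) = 1.9194

(0.1829, 1.9194, 4.1416)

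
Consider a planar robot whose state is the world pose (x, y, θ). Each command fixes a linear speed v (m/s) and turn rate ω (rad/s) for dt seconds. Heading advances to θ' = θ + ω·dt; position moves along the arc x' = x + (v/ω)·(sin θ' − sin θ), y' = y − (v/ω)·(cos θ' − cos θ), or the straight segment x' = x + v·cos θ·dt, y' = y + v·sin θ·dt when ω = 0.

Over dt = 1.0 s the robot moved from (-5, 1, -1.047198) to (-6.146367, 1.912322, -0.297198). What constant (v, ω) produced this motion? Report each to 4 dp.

Δθ = -0.297198 − -1.047198 = 0.750000
ω = Δθ/dt = 0.750000/1.0 = 0.7500
R = Δx/(sin θ' − sin θ) = -2.0000
v = R·ω = -2.0000·0.7500 = -1.5000

v = -1.5000, ω = 0.7500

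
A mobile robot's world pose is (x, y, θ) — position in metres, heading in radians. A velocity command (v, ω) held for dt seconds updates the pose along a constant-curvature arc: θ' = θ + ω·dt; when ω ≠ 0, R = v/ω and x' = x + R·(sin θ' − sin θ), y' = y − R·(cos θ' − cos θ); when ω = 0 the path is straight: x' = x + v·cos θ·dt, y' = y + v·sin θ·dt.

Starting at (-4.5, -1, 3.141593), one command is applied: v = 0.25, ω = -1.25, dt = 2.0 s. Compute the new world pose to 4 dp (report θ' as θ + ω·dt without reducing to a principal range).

θ' = 3.1416 + -1.25·2.0 = 0.6416
R = v/ω = 0.25/-1.25 = -0.2000
x' = -4.5 + -0.2000·(sin 0.6416 − sin 3.1416) = -4.6197
y' = -1 − -0.2000·(cos 0.6416 − cos 3.1416) = -0.6398

(-4.6197, -0.6398, 0.6416)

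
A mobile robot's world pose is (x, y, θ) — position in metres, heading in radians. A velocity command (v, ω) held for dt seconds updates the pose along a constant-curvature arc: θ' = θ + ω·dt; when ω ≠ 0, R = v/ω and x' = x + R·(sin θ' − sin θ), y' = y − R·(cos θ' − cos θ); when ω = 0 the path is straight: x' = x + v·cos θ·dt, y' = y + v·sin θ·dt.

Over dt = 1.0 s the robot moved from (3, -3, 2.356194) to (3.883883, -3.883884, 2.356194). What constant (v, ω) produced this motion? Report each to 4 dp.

v = -1.2500, ω = 0.0000

Δθ = 2.356194 − 2.356194 = 0.000000
ω = Δθ/dt = 0.000000/1.0 = 0.0000
ω = 0 → v = (Δx·cos θ + Δy·sin θ)/dt = -1.2500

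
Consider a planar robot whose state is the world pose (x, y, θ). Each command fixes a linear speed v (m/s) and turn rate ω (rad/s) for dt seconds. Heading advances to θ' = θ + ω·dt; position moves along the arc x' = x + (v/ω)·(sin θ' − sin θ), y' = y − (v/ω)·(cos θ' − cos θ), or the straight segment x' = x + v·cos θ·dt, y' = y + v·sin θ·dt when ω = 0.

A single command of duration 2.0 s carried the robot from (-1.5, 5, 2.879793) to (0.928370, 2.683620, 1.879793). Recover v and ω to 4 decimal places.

Δθ = 1.879793 − 2.879793 = -1.000000
ω = Δθ/dt = -1.000000/2.0 = -0.5000
R = Δx/(sin θ' − sin θ) = 3.5000
v = R·ω = 3.5000·-0.5000 = -1.7500

v = -1.7500, ω = -0.5000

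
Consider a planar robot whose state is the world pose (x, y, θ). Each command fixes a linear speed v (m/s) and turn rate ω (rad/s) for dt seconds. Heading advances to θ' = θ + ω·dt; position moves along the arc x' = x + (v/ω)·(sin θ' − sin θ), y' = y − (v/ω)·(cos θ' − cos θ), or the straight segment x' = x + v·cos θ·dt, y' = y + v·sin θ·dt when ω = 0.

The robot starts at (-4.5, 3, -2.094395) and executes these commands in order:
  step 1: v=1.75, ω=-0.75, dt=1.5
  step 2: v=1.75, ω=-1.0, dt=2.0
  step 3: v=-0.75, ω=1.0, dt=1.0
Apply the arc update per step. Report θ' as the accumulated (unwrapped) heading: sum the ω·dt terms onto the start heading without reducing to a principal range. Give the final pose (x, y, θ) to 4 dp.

(-8.1010, 3.7157, -4.2194)

step 1: θ'=-3.2194 (R=-2.3333) → pose (-6.7021, 1.8404, -3.2194)
step 2: θ'=-5.2194 (R=-1.7500) → pose (-8.0959, 4.4348, -5.2194)
step 3: θ'=-4.2194 (R=-0.7500) → pose (-8.1010, 3.7157, -4.2194)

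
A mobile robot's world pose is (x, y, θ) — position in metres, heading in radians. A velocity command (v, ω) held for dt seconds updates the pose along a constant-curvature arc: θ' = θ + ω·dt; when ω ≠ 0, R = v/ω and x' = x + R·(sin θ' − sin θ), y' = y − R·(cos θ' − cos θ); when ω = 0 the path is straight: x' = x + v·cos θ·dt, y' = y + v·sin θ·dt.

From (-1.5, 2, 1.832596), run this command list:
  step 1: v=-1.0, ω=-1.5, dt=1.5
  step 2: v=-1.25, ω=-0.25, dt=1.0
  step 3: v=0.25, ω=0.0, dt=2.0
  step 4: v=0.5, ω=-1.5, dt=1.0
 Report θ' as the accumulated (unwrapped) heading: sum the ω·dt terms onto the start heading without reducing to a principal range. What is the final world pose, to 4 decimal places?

step 1: θ'=-0.4174 (R=0.6667) → pose (-2.4142, 1.2180, -0.4174)
step 2: θ'=-0.6674 (R=5.0000) → pose (-3.4820, 1.8616, -0.6674)
step 3: θ'=-0.6674 (straight) → pose (-3.0893, 1.5521, -0.6674)
step 4: θ'=-2.1674 (R=-0.3333) → pose (-3.0199, 1.1030, -2.1674)

(-3.0199, 1.1030, -2.1674)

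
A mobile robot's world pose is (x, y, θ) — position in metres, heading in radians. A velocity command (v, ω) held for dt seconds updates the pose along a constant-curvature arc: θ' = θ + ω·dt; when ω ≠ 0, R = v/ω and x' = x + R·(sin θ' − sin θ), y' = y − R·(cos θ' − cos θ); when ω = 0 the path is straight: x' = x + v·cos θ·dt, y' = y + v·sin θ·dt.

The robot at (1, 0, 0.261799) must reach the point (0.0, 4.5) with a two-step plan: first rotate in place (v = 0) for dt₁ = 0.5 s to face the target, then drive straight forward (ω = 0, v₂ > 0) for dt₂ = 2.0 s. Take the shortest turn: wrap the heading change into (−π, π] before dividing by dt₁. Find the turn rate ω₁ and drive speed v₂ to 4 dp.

ω₁ = 3.0553, v₂ = 2.3049

heading to target = atan2(4.5−0, 0−1) = 1.7895
Δθ = wrap(1.7895 − 0.2618) = 1.5277; ω₁ = Δθ/dt₁ = 3.0553
distance = √((0−1)² + (4.5−0)²) = 4.6098; v₂ = distance/dt₂ = 2.3049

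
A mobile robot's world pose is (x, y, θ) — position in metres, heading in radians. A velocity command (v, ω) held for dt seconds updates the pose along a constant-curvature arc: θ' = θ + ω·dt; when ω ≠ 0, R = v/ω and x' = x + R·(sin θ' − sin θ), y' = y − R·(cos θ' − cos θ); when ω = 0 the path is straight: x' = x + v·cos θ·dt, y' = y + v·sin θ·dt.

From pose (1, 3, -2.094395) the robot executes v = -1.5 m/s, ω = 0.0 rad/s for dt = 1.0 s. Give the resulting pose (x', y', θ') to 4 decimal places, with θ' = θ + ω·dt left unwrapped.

(1.7500, 4.2990, -2.0944)

θ' = -2.0944 + 0.0·1.0 = -2.0944
ω = 0 → straight: x' = 1 + -1.5·cos(-2.0944)·1.0 = 1.7500
y' = 3 + -1.5·sin(-2.0944)·1.0 = 4.2990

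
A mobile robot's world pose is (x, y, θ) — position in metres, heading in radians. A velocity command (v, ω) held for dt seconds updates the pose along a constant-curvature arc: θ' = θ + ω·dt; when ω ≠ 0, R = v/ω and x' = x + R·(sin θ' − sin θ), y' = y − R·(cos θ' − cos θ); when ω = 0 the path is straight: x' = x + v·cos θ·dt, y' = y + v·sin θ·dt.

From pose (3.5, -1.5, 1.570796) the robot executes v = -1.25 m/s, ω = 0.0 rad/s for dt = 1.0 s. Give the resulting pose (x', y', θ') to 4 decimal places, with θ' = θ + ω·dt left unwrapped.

(3.5000, -2.7500, 1.5708)

θ' = 1.5708 + 0.0·1.0 = 1.5708
ω = 0 → straight: x' = 3.5 + -1.25·cos(1.5708)·1.0 = 3.5000
y' = -1.5 + -1.25·sin(1.5708)·1.0 = -2.7500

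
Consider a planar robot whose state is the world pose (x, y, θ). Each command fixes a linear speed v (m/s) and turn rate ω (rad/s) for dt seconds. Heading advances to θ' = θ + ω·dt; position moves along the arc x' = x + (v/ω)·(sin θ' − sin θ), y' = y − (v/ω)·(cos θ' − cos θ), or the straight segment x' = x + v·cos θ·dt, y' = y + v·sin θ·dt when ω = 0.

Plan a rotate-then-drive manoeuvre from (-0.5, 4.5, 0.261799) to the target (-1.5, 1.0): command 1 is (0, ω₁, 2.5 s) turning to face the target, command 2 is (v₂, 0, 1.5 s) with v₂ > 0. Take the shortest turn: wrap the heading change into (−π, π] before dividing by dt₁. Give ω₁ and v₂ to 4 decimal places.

heading to target = atan2(1−4.5, -1.5−-0.5) = -1.8491
Δθ = wrap(-1.8491 − 0.2618) = -2.1109; ω₁ = Δθ/dt₁ = -0.8444
distance = √((-1.5−-0.5)² + (1−4.5)²) = 3.6401; v₂ = distance/dt₂ = 2.4267

ω₁ = -0.8444, v₂ = 2.4267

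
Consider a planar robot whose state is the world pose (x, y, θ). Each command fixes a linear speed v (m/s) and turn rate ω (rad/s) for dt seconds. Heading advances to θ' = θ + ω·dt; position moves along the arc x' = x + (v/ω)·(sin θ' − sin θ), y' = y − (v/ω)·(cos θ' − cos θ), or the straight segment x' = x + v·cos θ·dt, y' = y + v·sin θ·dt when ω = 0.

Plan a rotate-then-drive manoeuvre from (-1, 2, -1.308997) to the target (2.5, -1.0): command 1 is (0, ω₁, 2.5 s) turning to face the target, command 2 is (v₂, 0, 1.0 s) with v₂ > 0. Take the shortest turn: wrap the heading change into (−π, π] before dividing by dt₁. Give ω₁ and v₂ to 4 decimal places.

heading to target = atan2(-1−2, 2.5−-1) = -0.7086
Δθ = wrap(-0.7086 − -1.3090) = 0.6004; ω₁ = Δθ/dt₁ = 0.2401
distance = √((2.5−-1)² + (-1−2)²) = 4.6098; v₂ = distance/dt₂ = 4.6098

ω₁ = 0.2401, v₂ = 4.6098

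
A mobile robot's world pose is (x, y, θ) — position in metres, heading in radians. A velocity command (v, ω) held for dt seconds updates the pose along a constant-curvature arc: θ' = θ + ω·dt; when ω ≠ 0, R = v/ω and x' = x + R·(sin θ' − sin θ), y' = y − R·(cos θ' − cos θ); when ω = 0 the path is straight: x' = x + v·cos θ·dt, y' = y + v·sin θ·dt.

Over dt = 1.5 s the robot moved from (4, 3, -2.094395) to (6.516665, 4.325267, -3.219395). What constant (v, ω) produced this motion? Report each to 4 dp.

Δθ = -3.219395 − -2.094395 = -1.125000
ω = Δθ/dt = -1.125000/1.5 = -0.7500
R = Δx/(sin θ' − sin θ) = 2.6667
v = R·ω = 2.6667·-0.7500 = -2.0000

v = -2.0000, ω = -0.7500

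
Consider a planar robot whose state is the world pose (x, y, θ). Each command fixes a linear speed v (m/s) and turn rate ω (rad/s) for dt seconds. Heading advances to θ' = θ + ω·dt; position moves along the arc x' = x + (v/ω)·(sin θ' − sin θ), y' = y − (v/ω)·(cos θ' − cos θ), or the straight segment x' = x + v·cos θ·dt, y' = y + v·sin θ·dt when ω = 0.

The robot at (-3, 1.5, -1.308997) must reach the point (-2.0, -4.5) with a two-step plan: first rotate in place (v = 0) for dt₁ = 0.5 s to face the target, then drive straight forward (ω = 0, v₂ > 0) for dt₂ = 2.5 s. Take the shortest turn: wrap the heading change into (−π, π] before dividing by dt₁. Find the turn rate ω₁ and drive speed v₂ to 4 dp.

heading to target = atan2(-4.5−1.5, -2−-3) = -1.4056
Δθ = wrap(-1.4056 − -1.3090) = -0.0967; ω₁ = Δθ/dt₁ = -0.1933
distance = √((-2−-3)² + (-4.5−1.5)²) = 6.0828; v₂ = distance/dt₂ = 2.4331

ω₁ = -0.1933, v₂ = 2.4331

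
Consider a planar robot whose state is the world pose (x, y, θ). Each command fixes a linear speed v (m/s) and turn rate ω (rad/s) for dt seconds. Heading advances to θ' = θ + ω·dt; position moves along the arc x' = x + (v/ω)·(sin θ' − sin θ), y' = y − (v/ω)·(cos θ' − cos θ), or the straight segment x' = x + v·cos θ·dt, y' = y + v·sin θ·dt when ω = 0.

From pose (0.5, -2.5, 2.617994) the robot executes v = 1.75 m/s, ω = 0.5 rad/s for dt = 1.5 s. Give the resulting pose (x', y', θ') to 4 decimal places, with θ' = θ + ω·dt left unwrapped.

θ' = 2.6180 + 0.5·1.5 = 3.3680
R = v/ω = 1.75/0.5 = 3.5000
x' = 0.5 + 3.5000·(sin 3.3680 − sin 2.6180) = -2.0357
y' = -2.5 − 3.5000·(cos 3.3680 − cos 2.6180) = -2.1204

(-2.0357, -2.1204, 3.3680)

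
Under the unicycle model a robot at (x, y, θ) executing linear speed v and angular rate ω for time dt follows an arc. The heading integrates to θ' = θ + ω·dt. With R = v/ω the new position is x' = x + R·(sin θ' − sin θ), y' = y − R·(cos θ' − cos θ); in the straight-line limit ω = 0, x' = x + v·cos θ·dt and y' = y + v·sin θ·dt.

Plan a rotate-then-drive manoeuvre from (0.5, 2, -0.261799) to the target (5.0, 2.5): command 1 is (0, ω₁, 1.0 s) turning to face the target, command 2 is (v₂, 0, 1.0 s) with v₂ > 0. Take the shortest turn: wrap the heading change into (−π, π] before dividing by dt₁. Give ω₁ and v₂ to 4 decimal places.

ω₁ = 0.3725, v₂ = 4.5277

heading to target = atan2(2.5−2, 5−0.5) = 0.1107
Δθ = wrap(0.1107 − -0.2618) = 0.3725; ω₁ = Δθ/dt₁ = 0.3725
distance = √((5−0.5)² + (2.5−2)²) = 4.5277; v₂ = distance/dt₂ = 4.5277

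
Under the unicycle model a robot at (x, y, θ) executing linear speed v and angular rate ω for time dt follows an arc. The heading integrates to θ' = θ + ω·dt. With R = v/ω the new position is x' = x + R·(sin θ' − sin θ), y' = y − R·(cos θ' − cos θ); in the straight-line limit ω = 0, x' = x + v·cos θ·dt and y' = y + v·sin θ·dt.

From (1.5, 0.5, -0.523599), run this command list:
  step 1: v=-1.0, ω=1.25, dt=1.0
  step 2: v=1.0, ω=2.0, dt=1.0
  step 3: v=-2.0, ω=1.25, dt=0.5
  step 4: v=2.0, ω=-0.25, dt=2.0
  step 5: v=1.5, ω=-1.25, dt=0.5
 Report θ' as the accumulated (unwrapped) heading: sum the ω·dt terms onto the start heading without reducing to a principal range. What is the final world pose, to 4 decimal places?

step 1: θ'=0.7264 (R=-0.8000) → pose (0.5687, 0.4052, 0.7264)
step 2: θ'=2.7264 (R=0.5000) → pose (0.4382, 1.2365, 2.7264)
step 3: θ'=3.3514 (R=-1.6000) → pose (1.4169, 1.1357, 3.3514)
step 4: θ'=2.8514 (R=-8.0000) → pose (-2.5384, 1.2947, 2.8514)
step 5: θ'=2.2264 (R=-1.2000) → pose (-3.1463, 1.7130, 2.2264)

(-3.1463, 1.7130, 2.2264)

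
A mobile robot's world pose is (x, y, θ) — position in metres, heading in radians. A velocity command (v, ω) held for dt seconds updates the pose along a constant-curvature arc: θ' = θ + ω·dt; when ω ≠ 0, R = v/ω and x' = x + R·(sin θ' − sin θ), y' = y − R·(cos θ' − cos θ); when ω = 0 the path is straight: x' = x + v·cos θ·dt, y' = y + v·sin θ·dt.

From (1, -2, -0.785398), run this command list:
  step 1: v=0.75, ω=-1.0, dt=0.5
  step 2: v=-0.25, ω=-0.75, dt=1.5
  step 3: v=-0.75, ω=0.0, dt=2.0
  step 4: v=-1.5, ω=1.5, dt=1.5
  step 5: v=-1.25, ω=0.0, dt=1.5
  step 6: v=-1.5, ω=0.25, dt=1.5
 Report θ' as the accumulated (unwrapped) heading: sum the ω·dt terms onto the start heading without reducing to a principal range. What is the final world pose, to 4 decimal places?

(-2.1918, 0.9948, 0.2146)

step 1: θ'=-1.2854 (R=-0.7500) → pose (1.1893, -2.3192, -1.2854)
step 2: θ'=-2.4104 (R=0.3333) → pose (1.2866, -1.9772, -2.4104)
step 3: θ'=-2.4104 (straight) → pose (2.4032, -0.9756, -2.4104)
step 4: θ'=-0.1604 (R=-1.0000) → pose (1.8951, 0.7560, -0.1604)
step 5: θ'=-0.1604 (straight) → pose (0.0442, 1.0554, -0.1604)
step 6: θ'=0.2146 (R=-6.0000) → pose (-2.1918, 0.9948, 0.2146)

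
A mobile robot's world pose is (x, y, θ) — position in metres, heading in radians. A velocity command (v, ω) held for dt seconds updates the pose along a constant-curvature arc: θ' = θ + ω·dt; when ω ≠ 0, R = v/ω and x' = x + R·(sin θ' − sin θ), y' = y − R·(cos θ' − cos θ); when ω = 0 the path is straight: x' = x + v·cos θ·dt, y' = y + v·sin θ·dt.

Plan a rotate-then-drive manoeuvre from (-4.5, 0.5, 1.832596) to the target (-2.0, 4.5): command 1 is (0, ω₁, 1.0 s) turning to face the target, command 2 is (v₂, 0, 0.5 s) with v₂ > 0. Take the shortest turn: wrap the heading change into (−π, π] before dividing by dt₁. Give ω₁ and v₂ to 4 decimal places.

ω₁ = -0.8204, v₂ = 9.4340

heading to target = atan2(4.5−0.5, -2−-4.5) = 1.0122
Δθ = wrap(1.0122 − 1.8326) = -0.8204; ω₁ = Δθ/dt₁ = -0.8204
distance = √((-2−-4.5)² + (4.5−0.5)²) = 4.7170; v₂ = distance/dt₂ = 9.4340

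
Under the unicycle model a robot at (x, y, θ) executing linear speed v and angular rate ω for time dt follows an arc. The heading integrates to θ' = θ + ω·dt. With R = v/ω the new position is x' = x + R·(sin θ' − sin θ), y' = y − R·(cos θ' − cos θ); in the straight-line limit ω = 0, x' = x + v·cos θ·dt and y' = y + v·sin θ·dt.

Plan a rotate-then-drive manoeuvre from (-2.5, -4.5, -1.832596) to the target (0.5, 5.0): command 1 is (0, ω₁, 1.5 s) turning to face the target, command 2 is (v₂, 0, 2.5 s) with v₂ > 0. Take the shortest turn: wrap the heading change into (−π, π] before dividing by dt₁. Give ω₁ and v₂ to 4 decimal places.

ω₁ = 2.0650, v₂ = 3.9850

heading to target = atan2(5−-4.5, 0.5−-2.5) = 1.2649
Δθ = wrap(1.2649 − -1.8326) = 3.0975; ω₁ = Δθ/dt₁ = 2.0650
distance = √((0.5−-2.5)² + (5−-4.5)²) = 9.9624; v₂ = distance/dt₂ = 3.9850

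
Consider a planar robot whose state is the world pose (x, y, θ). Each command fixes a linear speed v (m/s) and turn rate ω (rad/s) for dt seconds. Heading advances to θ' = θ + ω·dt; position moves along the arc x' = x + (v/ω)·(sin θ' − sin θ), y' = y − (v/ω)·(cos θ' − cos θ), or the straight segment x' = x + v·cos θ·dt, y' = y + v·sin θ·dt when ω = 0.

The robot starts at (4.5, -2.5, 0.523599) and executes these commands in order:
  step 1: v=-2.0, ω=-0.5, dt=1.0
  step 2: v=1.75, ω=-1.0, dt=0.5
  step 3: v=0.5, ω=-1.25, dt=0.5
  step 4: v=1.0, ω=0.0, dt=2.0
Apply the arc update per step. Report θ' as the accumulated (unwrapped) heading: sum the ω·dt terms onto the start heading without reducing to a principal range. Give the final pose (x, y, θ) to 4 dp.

(4.5162, -5.1874, -1.1014)

step 1: θ'=0.0236 (R=4.0000) → pose (2.5944, -3.0348, 0.0236)
step 2: θ'=-0.4764 (R=-1.7500) → pose (3.4382, -3.2292, -0.4764)
step 3: θ'=-1.1014 (R=-0.4000) → pose (3.6115, -3.4037, -1.1014)
step 4: θ'=-1.1014 (straight) → pose (4.5162, -5.1874, -1.1014)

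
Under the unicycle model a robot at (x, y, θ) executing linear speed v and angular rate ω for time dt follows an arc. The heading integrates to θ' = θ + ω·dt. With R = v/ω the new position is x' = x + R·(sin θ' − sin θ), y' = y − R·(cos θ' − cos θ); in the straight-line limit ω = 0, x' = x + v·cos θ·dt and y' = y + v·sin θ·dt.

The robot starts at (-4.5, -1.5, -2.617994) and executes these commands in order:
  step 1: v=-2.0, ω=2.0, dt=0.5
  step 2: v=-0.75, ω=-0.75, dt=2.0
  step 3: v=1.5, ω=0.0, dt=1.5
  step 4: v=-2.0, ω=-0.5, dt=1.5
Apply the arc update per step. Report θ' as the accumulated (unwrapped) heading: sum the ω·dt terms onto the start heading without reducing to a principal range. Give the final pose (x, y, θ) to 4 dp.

(-2.5241, -0.7903, -3.8680)

step 1: θ'=-1.6180 (R=-1.0000) → pose (-4.0011, -0.6812, -1.6180)
step 2: θ'=-3.1180 (R=1.0000) → pose (-3.0258, 0.2714, -3.1180)
step 3: θ'=-3.1180 (straight) → pose (-5.2752, 0.2183, -3.1180)
step 4: θ'=-3.8680 (R=4.0000) → pose (-2.5241, -0.7903, -3.8680)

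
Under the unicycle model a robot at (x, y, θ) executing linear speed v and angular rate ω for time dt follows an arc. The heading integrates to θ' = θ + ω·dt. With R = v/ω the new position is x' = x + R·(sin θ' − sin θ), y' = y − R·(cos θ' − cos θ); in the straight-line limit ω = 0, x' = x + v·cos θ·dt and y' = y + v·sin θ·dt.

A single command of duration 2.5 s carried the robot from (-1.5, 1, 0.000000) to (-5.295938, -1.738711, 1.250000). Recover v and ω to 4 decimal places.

Δθ = 1.250000 − 0.000000 = 1.250000
ω = Δθ/dt = 1.250000/2.5 = 0.5000
R = Δx/(sin θ' − sin θ) = -4.0000
v = R·ω = -4.0000·0.5000 = -2.0000

v = -2.0000, ω = 0.5000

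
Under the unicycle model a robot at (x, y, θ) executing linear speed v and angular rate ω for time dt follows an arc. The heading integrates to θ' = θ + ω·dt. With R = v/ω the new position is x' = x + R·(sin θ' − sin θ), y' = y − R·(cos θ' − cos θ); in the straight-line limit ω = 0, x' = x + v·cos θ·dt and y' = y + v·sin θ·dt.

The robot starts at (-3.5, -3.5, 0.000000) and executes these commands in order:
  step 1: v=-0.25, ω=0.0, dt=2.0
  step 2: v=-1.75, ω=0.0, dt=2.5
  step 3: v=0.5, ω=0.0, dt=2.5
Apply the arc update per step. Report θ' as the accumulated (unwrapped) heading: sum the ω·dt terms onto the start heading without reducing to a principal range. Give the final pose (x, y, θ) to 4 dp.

(-7.1250, -3.5000, 0.0000)

step 1: θ'=0.0000 (straight) → pose (-4.0000, -3.5000, 0.0000)
step 2: θ'=0.0000 (straight) → pose (-8.3750, -3.5000, 0.0000)
step 3: θ'=0.0000 (straight) → pose (-7.1250, -3.5000, 0.0000)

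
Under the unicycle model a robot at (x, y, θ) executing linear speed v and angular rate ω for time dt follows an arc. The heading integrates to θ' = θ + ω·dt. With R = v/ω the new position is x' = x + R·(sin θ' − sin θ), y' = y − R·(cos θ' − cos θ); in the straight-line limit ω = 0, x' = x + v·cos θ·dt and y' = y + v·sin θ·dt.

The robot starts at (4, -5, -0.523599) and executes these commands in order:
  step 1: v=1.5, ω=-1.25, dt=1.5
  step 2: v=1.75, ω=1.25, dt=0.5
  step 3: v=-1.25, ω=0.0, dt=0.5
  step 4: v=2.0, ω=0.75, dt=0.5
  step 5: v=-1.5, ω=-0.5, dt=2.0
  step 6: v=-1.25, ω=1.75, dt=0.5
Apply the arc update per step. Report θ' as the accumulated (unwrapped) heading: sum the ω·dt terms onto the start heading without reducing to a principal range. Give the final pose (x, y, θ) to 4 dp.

(5.0547, -4.7707, -1.5236)

step 1: θ'=-2.3986 (R=-1.2000) → pose (4.2118, -6.9230, -2.3986)
step 2: θ'=-1.7736 (R=1.4000) → pose (3.7876, -7.6720, -1.7736)
step 3: θ'=-1.7736 (straight) → pose (3.9135, -7.0598, -1.7736)
step 4: θ'=-1.3986 (R=2.6667) → pose (3.8983, -8.0539, -1.3986)
step 5: θ'=-2.3986 (R=3.0000) → pose (4.8244, -5.3305, -2.3986)
step 6: θ'=-1.5236 (R=-0.7143) → pose (5.0547, -4.7707, -1.5236)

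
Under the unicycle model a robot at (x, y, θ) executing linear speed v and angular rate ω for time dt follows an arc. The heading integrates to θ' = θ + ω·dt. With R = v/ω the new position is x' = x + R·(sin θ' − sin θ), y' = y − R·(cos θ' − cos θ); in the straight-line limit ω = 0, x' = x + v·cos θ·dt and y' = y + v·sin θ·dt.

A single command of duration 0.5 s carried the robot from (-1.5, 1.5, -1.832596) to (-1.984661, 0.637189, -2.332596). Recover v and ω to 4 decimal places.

Δθ = -2.332596 − -1.832596 = -0.500000
ω = Δθ/dt = -0.500000/0.5 = -1.0000
R = −Δy/(cos θ' − cos θ) = -2.0000
v = R·ω = -2.0000·-1.0000 = 2.0000

v = 2.0000, ω = -1.0000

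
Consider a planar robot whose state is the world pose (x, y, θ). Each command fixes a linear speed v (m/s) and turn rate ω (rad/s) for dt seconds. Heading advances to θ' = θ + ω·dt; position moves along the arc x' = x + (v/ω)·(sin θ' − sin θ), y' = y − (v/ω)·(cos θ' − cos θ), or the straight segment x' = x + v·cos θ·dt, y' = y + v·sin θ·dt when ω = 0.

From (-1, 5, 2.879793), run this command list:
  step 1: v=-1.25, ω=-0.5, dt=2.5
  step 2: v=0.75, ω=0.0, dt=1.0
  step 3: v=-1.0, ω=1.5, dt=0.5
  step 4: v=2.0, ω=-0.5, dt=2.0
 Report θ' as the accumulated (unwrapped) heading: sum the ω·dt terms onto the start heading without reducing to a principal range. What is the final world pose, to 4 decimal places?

(-0.1566, 6.6920, 1.3798)

step 1: θ'=1.6298 (R=2.5000) → pose (0.8486, 2.7326, 1.6298)
step 2: θ'=1.6298 (straight) → pose (0.8044, 3.4813, 1.6298)
step 3: θ'=2.3798 (R=-0.6667) → pose (1.0097, 3.0382, 2.3798)
step 4: θ'=1.3798 (R=-4.0000) → pose (-0.1566, 6.6920, 1.3798)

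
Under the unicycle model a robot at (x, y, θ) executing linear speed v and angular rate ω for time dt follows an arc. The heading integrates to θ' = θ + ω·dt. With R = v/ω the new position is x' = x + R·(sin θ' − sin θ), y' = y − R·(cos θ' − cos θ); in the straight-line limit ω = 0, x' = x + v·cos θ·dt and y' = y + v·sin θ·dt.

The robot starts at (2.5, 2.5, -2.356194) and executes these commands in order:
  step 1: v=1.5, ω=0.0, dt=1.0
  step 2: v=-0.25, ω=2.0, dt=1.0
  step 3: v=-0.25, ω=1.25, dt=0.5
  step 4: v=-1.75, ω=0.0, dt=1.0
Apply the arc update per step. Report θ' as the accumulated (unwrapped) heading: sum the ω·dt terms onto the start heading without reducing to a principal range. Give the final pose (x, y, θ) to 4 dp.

step 1: θ'=-2.3562 (straight) → pose (1.4393, 1.4393, -2.3562)
step 2: θ'=-0.3562 (R=-0.1250) → pose (1.3945, 1.6449, -0.3562)
step 3: θ'=0.2688 (R=-0.2000) → pose (1.2717, 1.6503, 0.2688)
step 4: θ'=0.2688 (straight) → pose (-0.4155, 1.1855, 0.2688)

(-0.4155, 1.1855, 0.2688)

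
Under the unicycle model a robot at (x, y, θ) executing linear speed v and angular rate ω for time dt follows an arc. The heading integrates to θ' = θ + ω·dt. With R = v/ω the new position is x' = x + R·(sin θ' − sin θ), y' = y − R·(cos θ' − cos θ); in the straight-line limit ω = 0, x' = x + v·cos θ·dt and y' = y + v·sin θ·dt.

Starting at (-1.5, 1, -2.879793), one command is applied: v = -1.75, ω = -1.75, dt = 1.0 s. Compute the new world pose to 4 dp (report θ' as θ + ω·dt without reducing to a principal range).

θ' = -2.8798 + -1.75·1.0 = -4.6298
R = v/ω = -1.75/-1.75 = 1.0000
x' = -1.5 + 1.0000·(sin -4.6298 − sin -2.8798) = -0.2446
y' = 1 − 1.0000·(cos -4.6298 − cos -2.8798) = 0.1166

(-0.2446, 0.1166, -4.6298)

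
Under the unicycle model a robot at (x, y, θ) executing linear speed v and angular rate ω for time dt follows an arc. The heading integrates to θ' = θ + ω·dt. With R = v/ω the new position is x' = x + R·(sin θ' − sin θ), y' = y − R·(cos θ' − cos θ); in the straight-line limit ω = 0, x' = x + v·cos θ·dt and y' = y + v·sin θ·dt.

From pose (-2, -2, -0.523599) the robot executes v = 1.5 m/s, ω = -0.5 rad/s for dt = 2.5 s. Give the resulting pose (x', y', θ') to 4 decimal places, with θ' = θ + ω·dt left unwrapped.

(-0.5615, -5.2023, -1.7736)

θ' = -0.5236 + -0.5·2.5 = -1.7736
R = v/ω = 1.5/-0.5 = -3.0000
x' = -2 + -3.0000·(sin -1.7736 − sin -0.5236) = -0.5615
y' = -2 − -3.0000·(cos -1.7736 − cos -0.5236) = -5.2023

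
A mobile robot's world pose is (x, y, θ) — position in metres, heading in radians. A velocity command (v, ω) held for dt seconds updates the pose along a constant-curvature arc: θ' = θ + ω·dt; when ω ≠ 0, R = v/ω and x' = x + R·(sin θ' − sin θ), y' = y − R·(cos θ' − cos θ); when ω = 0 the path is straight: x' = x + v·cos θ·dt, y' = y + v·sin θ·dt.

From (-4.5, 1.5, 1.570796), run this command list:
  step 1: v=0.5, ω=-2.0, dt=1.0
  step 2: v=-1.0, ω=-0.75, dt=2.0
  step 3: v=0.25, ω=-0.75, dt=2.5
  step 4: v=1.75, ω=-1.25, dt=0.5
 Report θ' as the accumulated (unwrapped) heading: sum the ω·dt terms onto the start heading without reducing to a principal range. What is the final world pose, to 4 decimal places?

step 1: θ'=-0.4292 (R=-0.2500) → pose (-4.1460, 1.7273, -0.4292)
step 2: θ'=-1.9292 (R=1.3333) → pose (-4.8397, 3.4074, -1.9292)
step 3: θ'=-3.8042 (R=-0.3333) → pose (-5.3569, 3.2616, -3.8042)
step 4: θ'=-4.4292 (R=-1.4000) → pose (-5.8399, 3.9741, -4.4292)

(-5.8399, 3.9741, -4.4292)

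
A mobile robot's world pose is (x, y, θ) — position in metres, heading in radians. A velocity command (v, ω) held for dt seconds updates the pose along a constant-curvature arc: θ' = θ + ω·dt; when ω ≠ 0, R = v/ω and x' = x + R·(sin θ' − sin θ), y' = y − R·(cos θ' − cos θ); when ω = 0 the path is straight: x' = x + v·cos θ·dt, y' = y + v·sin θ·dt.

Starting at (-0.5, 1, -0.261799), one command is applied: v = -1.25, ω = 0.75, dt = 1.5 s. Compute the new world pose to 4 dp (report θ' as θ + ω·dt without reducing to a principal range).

(-2.1979, 0.4735, 0.8632)

θ' = -0.2618 + 0.75·1.5 = 0.8632
R = v/ω = -1.25/0.75 = -1.6667
x' = -0.5 + -1.6667·(sin 0.8632 − sin -0.2618) = -2.1979
y' = 1 − -1.6667·(cos 0.8632 − cos -0.2618) = 0.4735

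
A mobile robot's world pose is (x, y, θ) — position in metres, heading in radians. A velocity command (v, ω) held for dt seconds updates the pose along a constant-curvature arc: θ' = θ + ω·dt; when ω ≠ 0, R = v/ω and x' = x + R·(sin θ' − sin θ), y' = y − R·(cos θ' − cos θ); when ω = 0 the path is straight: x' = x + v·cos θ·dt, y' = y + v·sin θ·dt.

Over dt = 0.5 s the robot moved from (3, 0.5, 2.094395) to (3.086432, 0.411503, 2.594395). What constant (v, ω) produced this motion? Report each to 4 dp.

v = -0.2500, ω = 1.0000

Δθ = 2.594395 − 2.094395 = 0.500000
ω = Δθ/dt = 0.500000/0.5 = 1.0000
R = −Δy/(cos θ' − cos θ) = -0.2500
v = R·ω = -0.2500·1.0000 = -0.2500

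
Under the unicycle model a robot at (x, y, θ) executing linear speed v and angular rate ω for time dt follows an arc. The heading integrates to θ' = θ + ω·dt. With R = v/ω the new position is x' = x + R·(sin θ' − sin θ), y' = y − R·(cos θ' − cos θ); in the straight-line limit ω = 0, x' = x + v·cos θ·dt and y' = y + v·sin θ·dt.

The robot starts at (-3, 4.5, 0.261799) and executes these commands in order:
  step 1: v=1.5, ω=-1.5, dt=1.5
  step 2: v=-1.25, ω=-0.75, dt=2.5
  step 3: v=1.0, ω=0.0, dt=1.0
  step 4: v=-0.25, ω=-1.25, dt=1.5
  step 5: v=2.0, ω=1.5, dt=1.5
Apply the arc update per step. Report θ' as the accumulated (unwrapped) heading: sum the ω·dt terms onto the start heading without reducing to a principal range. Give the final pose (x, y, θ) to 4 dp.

(-0.2199, 6.4379, -3.4882)

step 1: θ'=-1.9882 (R=-1.0000) → pose (-1.8270, 3.1287, -1.9882)
step 2: θ'=-3.8632 (R=1.6667) → pose (0.7975, 3.7043, -3.8632)
step 3: θ'=-3.8632 (straight) → pose (0.0468, 4.3649, -3.8632)
step 4: θ'=-5.7382 (R=0.2000) → pose (0.0183, 4.0437, -5.7382)
step 5: θ'=-3.4882 (R=1.3333) → pose (-0.2199, 6.4379, -3.4882)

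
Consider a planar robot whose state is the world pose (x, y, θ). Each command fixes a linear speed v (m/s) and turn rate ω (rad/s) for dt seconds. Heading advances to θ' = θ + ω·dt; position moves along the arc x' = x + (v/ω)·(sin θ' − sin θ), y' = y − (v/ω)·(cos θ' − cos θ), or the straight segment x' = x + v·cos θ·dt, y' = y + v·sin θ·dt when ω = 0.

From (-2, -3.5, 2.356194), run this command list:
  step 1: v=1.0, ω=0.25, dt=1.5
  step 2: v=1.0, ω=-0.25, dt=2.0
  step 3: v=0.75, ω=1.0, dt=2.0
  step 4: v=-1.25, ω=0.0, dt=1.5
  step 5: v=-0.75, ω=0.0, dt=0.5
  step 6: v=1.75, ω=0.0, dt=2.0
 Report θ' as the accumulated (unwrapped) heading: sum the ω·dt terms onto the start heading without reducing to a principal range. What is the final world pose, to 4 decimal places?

(-6.6313, -2.6675, 4.2312)

step 1: θ'=2.7312 (R=4.0000) → pose (-3.2325, -2.6606, 2.7312)
step 2: θ'=2.2312 (R=-4.0000) → pose (-4.7956, -1.4465, 2.2312)
step 3: θ'=4.2312 (R=0.7500) → pose (-6.0528, -1.5594, 4.2312)
step 4: θ'=4.2312 (straight) → pose (-5.1849, 0.1027, 4.2312)
step 5: θ'=4.2312 (straight) → pose (-5.0114, 0.4351, 4.2312)
step 6: θ'=4.2312 (straight) → pose (-6.6313, -2.6675, 4.2312)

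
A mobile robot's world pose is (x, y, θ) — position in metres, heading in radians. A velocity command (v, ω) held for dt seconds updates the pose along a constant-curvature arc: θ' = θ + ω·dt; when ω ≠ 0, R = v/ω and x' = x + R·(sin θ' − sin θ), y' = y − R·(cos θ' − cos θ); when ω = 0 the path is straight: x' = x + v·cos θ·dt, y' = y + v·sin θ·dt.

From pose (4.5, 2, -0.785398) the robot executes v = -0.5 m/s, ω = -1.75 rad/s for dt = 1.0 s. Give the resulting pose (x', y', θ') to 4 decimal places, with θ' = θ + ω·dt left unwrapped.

(4.5392, 2.4368, -2.5354)

θ' = -0.7854 + -1.75·1.0 = -2.5354
R = v/ω = -0.5/-1.75 = 0.2857
x' = 4.5 + 0.2857·(sin -2.5354 − sin -0.7854) = 4.5392
y' = 2 − 0.2857·(cos -2.5354 − cos -0.7854) = 2.4368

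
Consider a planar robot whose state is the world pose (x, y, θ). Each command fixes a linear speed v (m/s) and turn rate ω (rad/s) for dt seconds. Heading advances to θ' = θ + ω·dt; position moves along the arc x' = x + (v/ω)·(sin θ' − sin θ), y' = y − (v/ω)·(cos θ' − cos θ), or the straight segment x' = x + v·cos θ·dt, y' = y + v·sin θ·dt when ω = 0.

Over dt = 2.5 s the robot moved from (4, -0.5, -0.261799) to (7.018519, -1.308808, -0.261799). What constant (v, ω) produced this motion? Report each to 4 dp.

Δθ = -0.261799 − -0.261799 = 0.000000
ω = Δθ/dt = 0.000000/2.5 = 0.0000
ω = 0 → v = (Δx·cos θ + Δy·sin θ)/dt = 1.2500

v = 1.2500, ω = 0.0000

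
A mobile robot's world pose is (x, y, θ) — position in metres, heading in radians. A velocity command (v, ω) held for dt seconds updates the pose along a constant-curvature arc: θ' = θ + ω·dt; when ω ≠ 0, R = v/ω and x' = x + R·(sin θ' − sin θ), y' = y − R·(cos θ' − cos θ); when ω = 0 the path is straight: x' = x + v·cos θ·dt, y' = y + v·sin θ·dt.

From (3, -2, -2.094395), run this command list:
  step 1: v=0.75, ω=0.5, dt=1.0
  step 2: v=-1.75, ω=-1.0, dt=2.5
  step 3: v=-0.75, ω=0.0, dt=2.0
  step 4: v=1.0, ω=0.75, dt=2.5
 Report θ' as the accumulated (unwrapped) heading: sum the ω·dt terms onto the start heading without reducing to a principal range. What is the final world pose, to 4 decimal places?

step 1: θ'=-1.5944 (R=1.5000) → pose (2.7995, -2.7146, -1.5944)
step 2: θ'=-4.0944 (R=1.7500) → pose (5.9753, -1.7419, -4.0944)
step 3: θ'=-4.0944 (straight) → pose (6.8444, -2.9645, -4.0944)
step 4: θ'=-2.2194 (R=1.3333) → pose (4.6951, -2.9316, -2.2194)

(4.6951, -2.9316, -2.2194)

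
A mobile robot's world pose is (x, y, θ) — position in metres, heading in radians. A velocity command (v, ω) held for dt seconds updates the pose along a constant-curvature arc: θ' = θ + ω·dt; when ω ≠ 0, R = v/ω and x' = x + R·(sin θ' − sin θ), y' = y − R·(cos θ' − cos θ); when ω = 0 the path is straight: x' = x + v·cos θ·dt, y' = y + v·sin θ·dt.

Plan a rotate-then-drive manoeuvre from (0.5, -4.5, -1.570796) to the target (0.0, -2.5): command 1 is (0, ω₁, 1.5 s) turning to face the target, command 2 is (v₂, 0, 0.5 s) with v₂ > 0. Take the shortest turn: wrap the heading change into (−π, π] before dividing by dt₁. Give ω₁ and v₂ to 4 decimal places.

ω₁ = -1.9311, v₂ = 4.1231

heading to target = atan2(-2.5−-4.5, 0−0.5) = 1.8158
Δθ = wrap(1.8158 − -1.5708) = -2.8966; ω₁ = Δθ/dt₁ = -1.9311
distance = √((0−0.5)² + (-2.5−-4.5)²) = 2.0616; v₂ = distance/dt₂ = 4.1231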